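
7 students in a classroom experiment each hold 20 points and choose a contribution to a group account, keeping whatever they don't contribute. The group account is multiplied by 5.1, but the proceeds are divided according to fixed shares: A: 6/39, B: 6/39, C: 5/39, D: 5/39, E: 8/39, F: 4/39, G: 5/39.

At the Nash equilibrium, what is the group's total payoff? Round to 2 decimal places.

Each unit j contributes comes back to j as 5.1 × (j's share), so j prefers to contribute only if that share exceeds 1/5.1 = 0.1961; otherwise keeping the unit dominates.
Only E (8/39) clears that bar, contributing 20; the remaining 6 contribute 0. Total contributed: 20.
The group account pays out 5.1 × 20 = 102.00 in total (split across the unequal shares, but the aggregate is all that matters for the group sum).
The 6 free-riders keep 20 each, adding 120. Group total = 120 + 102.00 = 222.00.

222.00 points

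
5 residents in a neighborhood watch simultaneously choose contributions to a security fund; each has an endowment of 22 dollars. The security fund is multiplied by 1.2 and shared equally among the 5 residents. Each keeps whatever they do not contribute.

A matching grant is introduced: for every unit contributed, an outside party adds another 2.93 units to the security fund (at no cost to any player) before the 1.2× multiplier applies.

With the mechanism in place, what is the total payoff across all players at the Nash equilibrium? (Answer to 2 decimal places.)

Even with the mechanism, each unit contributed returns only 1.2 × 3.93 / 5 = 0.9432 per unit of net cost, so contributing nothing is still dominant.
At the Nash equilibrium no one contributes; group total payoff = 5 × 22 = 110.

110.00 dollars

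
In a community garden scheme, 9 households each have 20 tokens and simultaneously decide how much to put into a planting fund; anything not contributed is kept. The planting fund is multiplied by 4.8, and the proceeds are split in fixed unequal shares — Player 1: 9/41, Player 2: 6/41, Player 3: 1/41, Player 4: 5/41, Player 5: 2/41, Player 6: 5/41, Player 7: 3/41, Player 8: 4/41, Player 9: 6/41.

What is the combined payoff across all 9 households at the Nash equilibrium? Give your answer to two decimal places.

256.00 tokens

A player with share s gets back 4.8·s per unit contributed, so full contribution is dominant for anyone with s > 1/4.8 = 0.2083 and zero contribution is dominant for anyone below.
Player 1 alone (share 9/41) is above the threshold, contributing 20; the remaining 8 contribute 0. Total contributed: 20.
The planting fund pays out 4.8 × 20 = 96.00 in total (split across the unequal shares, but the aggregate is all that matters for the group sum).
The 8 free-riders keep 20 each, adding 160. Group total = 160 + 96.00 = 256.00.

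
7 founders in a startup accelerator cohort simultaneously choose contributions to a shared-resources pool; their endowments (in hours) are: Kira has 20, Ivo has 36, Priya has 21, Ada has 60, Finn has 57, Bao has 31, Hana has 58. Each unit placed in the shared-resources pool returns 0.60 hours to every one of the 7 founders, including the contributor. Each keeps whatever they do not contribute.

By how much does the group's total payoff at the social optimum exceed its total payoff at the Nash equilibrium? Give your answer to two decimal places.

The private return per contributed unit is 0.60 < 1 for everyone, so the Nash equilibrium is zero contribution and the group total is Σ E_j = 20 + 36 + 21 + 60 + 57 + 31 + 58 = 283.
Each contributed unit returns 4.200 to the group, so the social optimum is full contribution by everyone: group total = 4.200 × 283 = 1188.60.
Efficiency loss = (4.200 − 1) × 283 = 905.60.

905.60 hours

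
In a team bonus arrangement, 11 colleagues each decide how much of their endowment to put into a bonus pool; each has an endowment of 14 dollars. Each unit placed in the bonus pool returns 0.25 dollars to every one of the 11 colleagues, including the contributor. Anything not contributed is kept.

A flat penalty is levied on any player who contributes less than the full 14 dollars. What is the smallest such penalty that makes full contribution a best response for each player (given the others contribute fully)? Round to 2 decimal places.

Given the others contribute fully, the best deviation is to contribute 0 (any partial contribution still incurs the fine and gives up units whose private return 0.25 is below 1).
Deviating from 14 to 0 saves 14 dollars but forfeits the deviator's share of the drop in the bonus pool: 0.25 × 14 = 3.50.
So the deviation gain is 14 − 3.50 = 10.50, and the fine must be at least 10.50 dollars to wipe it out.

10.50 dollars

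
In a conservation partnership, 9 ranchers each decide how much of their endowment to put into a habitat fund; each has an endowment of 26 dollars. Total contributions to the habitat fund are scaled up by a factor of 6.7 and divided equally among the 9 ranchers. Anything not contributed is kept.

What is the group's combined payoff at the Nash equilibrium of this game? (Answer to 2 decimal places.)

Each contributed unit returns 6.7/9 = 0.7444 to its contributor — below 1 — so contributing 0 is dominant for every player. At the Nash equilibrium everyone keeps their 26, and the group total is 9 × 26 = 234.

234.00 dollars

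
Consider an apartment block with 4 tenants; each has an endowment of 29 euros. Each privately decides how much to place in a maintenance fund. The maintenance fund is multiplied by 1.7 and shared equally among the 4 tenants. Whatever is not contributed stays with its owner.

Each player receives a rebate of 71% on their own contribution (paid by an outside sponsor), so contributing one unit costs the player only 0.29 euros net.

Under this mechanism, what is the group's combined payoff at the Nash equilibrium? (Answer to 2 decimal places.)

Under the mechanism each unit contributed yields (1.7/4) / 0.29 = 1.4655 back to its contributor per unit of net cost, which exceeds 1, making full contribution the dominant choice for everyone.
So the Nash equilibrium is full contribution by all 4; the group earns 4 × (29 × 0.71 + 1.7 × 29) = 279.56.

279.56 euros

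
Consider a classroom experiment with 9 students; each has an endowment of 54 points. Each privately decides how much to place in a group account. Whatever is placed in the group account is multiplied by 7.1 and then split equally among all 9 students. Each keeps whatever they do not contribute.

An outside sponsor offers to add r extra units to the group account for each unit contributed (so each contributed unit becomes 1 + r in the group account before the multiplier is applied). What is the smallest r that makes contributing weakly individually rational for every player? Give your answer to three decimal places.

0.268

With matching at rate r, one contributed unit becomes (1 + r) in the group account and returns 7.1 × (1 + r) / 9 to the contributor.
Setting this equal to 1: 1 + r = 9/7.1 = 1.2676.
So the minimum matching rate is r = 1.2676 − 1 = 0.268.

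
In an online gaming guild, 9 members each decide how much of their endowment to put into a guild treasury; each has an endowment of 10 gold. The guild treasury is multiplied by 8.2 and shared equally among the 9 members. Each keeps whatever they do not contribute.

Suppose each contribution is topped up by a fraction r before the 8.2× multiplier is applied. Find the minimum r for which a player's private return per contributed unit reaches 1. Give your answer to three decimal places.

With matching at rate r, one contributed unit becomes (1 + r) in the guild treasury and returns 8.2 × (1 + r) / 9 to the contributor.
Setting this equal to 1: 1 + r = 9/8.2 = 1.0976.
So the minimum matching rate is r = 1.0976 − 1 = 0.098.

0.098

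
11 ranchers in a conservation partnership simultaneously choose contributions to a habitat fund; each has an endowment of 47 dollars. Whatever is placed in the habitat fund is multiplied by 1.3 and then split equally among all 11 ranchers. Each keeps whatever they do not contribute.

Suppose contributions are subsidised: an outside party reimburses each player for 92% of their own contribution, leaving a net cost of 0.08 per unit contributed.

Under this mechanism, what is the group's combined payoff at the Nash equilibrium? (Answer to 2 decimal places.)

The effective private return per unit is now (1.3/11) / 0.08 = 1.4773 > 1, so every player's dominant strategy flips to full contribution.
At the Nash equilibrium everyone contributes 47. Group total payoff = 11 × (47 × 0.92 + 1.3 × 47) = 1147.74.

1147.74 dollars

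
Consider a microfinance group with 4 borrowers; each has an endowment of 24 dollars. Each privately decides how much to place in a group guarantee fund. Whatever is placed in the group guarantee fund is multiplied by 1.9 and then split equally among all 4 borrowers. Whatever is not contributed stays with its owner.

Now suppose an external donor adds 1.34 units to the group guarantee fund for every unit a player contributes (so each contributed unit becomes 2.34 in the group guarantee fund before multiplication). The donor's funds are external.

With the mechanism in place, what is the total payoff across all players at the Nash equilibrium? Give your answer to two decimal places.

The effective private return per unit is now 1.9 × 2.34 / 4 = 1.1115 > 1, so every player's dominant strategy flips to full contribution.
At the Nash equilibrium everyone contributes 24. Group total payoff = 1.9 × 2.34 × 96 = 426.82.

426.82 dollars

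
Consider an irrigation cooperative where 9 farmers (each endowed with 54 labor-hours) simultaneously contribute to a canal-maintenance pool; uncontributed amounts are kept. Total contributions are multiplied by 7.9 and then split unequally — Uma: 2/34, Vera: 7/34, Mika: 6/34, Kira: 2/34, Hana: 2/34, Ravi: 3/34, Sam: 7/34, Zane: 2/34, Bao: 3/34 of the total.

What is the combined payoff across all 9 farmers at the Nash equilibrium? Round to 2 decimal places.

Each unit j contributes comes back to j as 7.9 × (j's share), so j prefers to contribute only if that share exceeds 1/7.9 = 0.1266; otherwise keeping the unit dominates.
Vera, Mika and Sam are above the threshold, contributing 54 each; the remaining 6 contribute 0. Total contributed: 162.
The canal-maintenance pool pays out 7.9 × 162 = 1279.80 in total (split across the unequal shares, but the aggregate is all that matters for the group sum).
The 6 free-riders keep 54 each, adding 324. Group total = 324 + 1279.80 = 1603.80.

1603.80 labor-hours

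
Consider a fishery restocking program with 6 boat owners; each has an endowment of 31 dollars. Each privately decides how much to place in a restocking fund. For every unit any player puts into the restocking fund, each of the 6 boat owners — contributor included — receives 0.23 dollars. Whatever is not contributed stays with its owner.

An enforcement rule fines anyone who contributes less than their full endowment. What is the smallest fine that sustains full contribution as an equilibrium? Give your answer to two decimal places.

Given the others contribute fully, the best deviation is to contribute 0 (any partial contribution still incurs the fine and gives up units whose private return 0.23 is below 1).
Deviating from 31 to 0 saves 31 dollars but forfeits the deviator's share of the drop in the restocking fund: 0.23 × 31 = 7.13.
So the deviation gain is 31 − 7.13 = 23.87, and the fine must be at least 23.87 dollars to wipe it out.

23.87 dollars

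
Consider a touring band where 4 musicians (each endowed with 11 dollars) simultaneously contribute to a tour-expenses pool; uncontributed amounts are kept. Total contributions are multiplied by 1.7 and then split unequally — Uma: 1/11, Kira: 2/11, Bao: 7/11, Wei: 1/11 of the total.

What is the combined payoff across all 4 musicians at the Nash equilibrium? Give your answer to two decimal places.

51.70 dollars

A player with share s gets back 1.7·s per unit contributed, so full contribution is dominant for anyone with s > 1/1.7 = 0.5882 and zero contribution is dominant for anyone below.
Bao alone (share 7/11) is above the threshold, contributing 11; the remaining 3 contribute 0. Total contributed: 11.
The tour-expenses pool pays out 1.7 × 11 = 18.70 in total (split across the unequal shares, but the aggregate is all that matters for the group sum).
The 3 free-riders keep 11 each, adding 33. Group total = 33 + 18.70 = 51.70.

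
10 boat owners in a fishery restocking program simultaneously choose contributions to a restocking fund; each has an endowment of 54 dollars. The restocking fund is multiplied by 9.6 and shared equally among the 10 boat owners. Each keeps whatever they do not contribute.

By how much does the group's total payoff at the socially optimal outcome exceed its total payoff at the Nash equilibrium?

4644.00 dollars

Each contributed unit returns 9.6/10 = 0.9600 to its contributor — below 1 — so contributing 0 is dominant for every player. At the Nash equilibrium everyone keeps their 54, and the group total is 10 × 54 = 540.
Each contributed unit returns 9.600 to the group as a whole (0.9600 to each of 10 players), which exceeds 1, so the social optimum is full contribution: group total = 9.600 × 540 = 5184.00.
Efficiency loss = 5184.00 − 540 = 4644.00.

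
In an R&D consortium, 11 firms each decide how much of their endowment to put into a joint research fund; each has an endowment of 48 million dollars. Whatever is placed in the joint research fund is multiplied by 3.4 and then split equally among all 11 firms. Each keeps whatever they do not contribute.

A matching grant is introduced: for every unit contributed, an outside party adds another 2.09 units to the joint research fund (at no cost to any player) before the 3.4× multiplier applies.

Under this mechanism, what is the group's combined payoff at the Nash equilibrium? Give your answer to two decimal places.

With the mechanism, a contributed unit returns 3.4 × 3.09 / 11 = 0.9551 per unit of net cost — still below 1 — so contributing 0 remains dominant for every player.
Everyone keeps their endowment and the group total is 11 × 48 = 528.

528.00 million dollars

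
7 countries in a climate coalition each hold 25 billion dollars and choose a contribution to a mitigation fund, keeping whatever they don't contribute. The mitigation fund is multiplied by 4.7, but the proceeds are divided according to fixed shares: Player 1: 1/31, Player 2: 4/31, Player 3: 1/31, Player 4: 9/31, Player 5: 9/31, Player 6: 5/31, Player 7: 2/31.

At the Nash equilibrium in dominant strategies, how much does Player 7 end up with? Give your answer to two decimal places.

40.16 billion dollars

Each unit j contributes comes back to j as 4.7 × (j's share), so j prefers to contribute only if that share exceeds 1/4.7 = 0.2128; otherwise keeping the unit dominates.
The shares above 0.2128 belong to Player 4 and Player 5, contributing 25 each; the remaining 5 contribute 0. Total contributed: 50.
Player 7 keeps 25 and receives 4.7 × 50 × 2/31 = 15.16 from the mitigation fund, for a payoff of 40.16.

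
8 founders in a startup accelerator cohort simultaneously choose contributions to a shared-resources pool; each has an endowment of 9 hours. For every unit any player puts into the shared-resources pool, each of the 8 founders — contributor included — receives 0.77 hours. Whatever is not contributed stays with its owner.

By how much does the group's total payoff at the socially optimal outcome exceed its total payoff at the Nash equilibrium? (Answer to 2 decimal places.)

The private return per contributed unit is 0.77 < 1, so contributing 0 is dominant for every player. At the Nash equilibrium everyone keeps their 9, and the group total is 8 × 9 = 72.
Each contributed unit returns 6.160 to the group as a whole (0.77 to each of 8 players), which exceeds 1, so the social optimum is full contribution: group total = 6.160 × 72 = 443.52.
Efficiency loss = 443.52 − 72 = 371.52.

371.52 hours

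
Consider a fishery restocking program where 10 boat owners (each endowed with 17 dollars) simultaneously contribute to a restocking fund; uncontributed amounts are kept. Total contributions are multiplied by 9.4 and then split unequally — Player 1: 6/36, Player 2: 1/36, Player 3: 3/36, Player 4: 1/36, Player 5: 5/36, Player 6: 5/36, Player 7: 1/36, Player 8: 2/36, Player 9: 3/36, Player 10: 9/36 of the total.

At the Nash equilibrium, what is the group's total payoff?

741.20 dollars

For player j, contributing a unit is worthwhile iff 9.4 × (j's share) ≥ 1, i.e. iff j's share is at least 0.1064.
The shares above 0.1064 belong to Player 1, Player 5, Player 6 and Player 10, contributing 17 each; the remaining 6 contribute 0. Total contributed: 68.
The restocking fund pays out 9.4 × 68 = 639.20 in total (split across the unequal shares, but the aggregate is all that matters for the group sum).
The 6 free-riders keep 17 each, adding 102. Group total = 102 + 639.20 = 741.20.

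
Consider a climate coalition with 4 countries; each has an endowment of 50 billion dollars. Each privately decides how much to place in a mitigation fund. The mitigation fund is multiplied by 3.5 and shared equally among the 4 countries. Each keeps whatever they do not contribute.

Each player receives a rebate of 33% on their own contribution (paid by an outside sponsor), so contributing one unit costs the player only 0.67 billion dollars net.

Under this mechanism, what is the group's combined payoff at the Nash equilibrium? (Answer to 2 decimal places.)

766.00 billion dollars

With the mechanism, a contributed unit returns (3.5/4) / 0.67 = 1.3060 per unit of net cost to the contributor — now above 1 — so contributing fully is weakly dominant for every player.
So the Nash equilibrium is full contribution by all 4; the group earns 4 × (50 × 0.33 + 3.5 × 50) = 766.00.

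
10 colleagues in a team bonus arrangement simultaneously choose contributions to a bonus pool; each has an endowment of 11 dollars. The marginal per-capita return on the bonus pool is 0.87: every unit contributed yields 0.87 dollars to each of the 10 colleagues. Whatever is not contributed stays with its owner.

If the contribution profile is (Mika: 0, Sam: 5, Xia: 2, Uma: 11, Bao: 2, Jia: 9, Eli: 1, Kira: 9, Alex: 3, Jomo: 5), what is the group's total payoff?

Total contributed: 0 + 5 + 2 + 11 + 2 + 9 + 1 + 9 + 3 + 5 = 47; total kept: 10 × 11 − 47 = 63.
The bonus pool pays out 0.87 × 10 × 47 = 408.90 in aggregate.
Group total = 63 + 408.90 = 471.90.

471.90 dollars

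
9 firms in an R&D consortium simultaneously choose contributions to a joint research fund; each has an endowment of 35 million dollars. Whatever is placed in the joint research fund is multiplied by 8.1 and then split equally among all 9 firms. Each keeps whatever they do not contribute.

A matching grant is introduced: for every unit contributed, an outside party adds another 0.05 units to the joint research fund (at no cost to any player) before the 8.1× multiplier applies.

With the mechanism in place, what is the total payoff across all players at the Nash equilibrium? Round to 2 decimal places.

315.00 million dollars

With the mechanism, a contributed unit returns 8.1 × 1.05 / 9 = 0.9450 per unit of net cost — still below 1 — so contributing 0 remains dominant for every player.
Everyone keeps their endowment and the group total is 9 × 35 = 315.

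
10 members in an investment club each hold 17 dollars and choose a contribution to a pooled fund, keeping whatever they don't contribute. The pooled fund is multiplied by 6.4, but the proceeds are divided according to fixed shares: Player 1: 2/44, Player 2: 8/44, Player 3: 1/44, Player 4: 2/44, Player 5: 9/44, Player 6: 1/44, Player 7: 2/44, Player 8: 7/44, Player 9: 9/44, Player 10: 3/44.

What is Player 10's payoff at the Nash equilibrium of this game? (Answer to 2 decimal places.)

46.67 dollars

Each unit j contributes comes back to j as 6.4 × (j's share), so j prefers to contribute only if that share exceeds 1/6.4 = 0.1563; otherwise keeping the unit dominates.
Player 2, Player 5, Player 8 and Player 9 clear that bar, contributing 17 each; the remaining 6 contribute 0. Total contributed: 68.
Player 10 keeps 17 and receives 6.4 × 68 × 3/44 = 29.67 from the pooled fund, for a payoff of 46.67.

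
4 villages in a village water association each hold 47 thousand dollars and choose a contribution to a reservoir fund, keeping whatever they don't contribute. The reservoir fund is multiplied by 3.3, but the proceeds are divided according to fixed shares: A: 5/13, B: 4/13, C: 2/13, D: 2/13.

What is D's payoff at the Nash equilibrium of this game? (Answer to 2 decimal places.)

94.72 thousand dollars

A player with share s gets back 3.3·s per unit contributed, so full contribution is dominant for anyone with s > 1/3.3 = 0.3030 and zero contribution is dominant for anyone below.
The shares above 0.3030 belong to A and B, contributing 47 each; the remaining 2 contribute 0. Total contributed: 94.
D keeps 47 and receives 3.3 × 94 × 2/13 = 47.72 from the reservoir fund, for a payoff of 94.72.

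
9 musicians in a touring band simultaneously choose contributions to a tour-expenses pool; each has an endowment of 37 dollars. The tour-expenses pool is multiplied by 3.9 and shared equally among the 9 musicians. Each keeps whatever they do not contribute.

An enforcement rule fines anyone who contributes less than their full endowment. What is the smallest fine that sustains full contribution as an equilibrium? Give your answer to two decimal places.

20.97 dollars

Given the others contribute fully, the best deviation is to contribute 0 (any partial contribution still incurs the fine and gives up units whose private return 0.4333 is below 1).
Deviating from 37 to 0 saves 37 dollars but forfeits the deviator's share of the drop in the tour-expenses pool: 3.9/9 × 37 = 16.03.
So the deviation gain is 37 − 16.03 = 20.97, and the fine must be at least 20.97 dollars to wipe it out.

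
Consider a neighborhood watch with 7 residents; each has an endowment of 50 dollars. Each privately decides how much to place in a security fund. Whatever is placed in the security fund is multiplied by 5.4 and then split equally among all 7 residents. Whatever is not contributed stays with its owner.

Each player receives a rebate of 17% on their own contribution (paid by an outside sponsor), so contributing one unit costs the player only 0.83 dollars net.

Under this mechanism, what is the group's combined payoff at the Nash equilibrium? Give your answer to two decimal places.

350.00 dollars

The effective private return is (5.4/7) / 0.83 = 0.9294, which is still under 1, so the mechanism doesn't change anyone's dominant strategy: zero contribution.
At the Nash equilibrium no one contributes; group total payoff = 7 × 50 = 350.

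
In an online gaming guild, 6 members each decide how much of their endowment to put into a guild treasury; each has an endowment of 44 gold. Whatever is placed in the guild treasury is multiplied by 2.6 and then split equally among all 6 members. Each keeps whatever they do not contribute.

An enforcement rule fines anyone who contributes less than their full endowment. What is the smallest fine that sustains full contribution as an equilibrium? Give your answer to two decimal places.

Given the others contribute fully, the best deviation is to contribute 0 (any partial contribution still incurs the fine and gives up units whose private return 0.4333 is below 1).
Deviating from 44 to 0 saves 44 gold but forfeits the deviator's share of the drop in the guild treasury: 2.6/6 × 44 = 19.07.
So the deviation gain is 44 − 19.07 = 24.93, and the fine must be at least 24.93 gold to wipe it out.

24.93 gold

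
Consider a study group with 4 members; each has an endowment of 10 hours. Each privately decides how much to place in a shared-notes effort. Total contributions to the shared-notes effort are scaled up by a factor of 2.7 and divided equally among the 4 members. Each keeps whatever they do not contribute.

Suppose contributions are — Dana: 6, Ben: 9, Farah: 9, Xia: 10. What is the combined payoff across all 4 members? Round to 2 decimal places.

97.80 hours

Total contributed: 6 + 9 + 9 + 10 = 34; total kept: 4 × 10 − 34 = 6.
The shared-notes effort pays out 2.7 × 34 = 91.80 in aggregate.
Group total = 6 + 91.80 = 97.80.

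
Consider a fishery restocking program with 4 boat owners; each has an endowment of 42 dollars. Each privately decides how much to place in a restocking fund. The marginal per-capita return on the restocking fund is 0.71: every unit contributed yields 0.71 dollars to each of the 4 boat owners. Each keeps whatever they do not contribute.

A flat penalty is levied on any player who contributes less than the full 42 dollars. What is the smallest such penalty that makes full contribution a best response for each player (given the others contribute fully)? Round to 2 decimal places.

12.18 dollars

Given the others contribute fully, the best deviation is to contribute 0 (any partial contribution still incurs the fine and gives up units whose private return 0.71 is below 1).
Deviating from 42 to 0 saves 42 dollars but forfeits the deviator's share of the drop in the restocking fund: 0.71 × 42 = 29.82.
So the deviation gain is 42 − 29.82 = 12.18, and the fine must be at least 12.18 dollars to wipe it out.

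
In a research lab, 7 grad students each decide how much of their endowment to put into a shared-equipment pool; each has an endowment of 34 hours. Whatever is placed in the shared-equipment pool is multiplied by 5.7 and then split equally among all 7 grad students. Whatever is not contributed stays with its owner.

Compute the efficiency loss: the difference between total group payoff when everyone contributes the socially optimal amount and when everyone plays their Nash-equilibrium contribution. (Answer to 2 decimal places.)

Each contributed unit returns 5.7/7 = 0.8143 to its contributor — below 1 — so contributing 0 is dominant for every player. At the Nash equilibrium everyone keeps their 34, and the group total is 7 × 34 = 238.
Each contributed unit returns 5.700 to the group as a whole (0.8143 to each of 7 players), which exceeds 1, so the social optimum is full contribution: group total = 5.700 × 238 = 1356.60.
Efficiency loss = 1356.60 − 238 = 1118.60.

1118.60 hours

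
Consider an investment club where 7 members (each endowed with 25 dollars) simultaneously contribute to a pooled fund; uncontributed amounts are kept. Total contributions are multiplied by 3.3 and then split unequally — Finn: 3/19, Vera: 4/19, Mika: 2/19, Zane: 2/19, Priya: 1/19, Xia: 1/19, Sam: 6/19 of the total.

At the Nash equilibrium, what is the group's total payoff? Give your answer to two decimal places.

232.50 dollars

A player with share s gets back 3.3·s per unit contributed, so full contribution is dominant for anyone with s > 1/3.3 = 0.3030 and zero contribution is dominant for anyone below.
Only Sam (6/19) clears that bar, contributing 25; the remaining 6 contribute 0. Total contributed: 25.
The pooled fund pays out 3.3 × 25 = 82.50 in total (split across the unequal shares, but the aggregate is all that matters for the group sum).
The 6 free-riders keep 25 each, adding 150. Group total = 150 + 82.50 = 232.50.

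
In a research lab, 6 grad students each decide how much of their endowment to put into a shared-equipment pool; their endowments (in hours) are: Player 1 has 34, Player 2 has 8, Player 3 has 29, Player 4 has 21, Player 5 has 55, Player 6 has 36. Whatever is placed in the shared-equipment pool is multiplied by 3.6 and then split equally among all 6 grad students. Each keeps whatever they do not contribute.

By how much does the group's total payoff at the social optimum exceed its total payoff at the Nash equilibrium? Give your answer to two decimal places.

475.80 hours

The private return per contributed unit is 3.6/6 = 0.6000 < 1 for every player regardless of endowment, so the Nash equilibrium is zero contribution and the group total is Σ E_j = 34 + 8 + 29 + 21 + 55 + 36 = 183.
Each contributed unit returns 3.600 to the group, so the social optimum is full contribution by everyone: group total = 3.600 × 183 = 658.80.
Efficiency loss = (3.600 − 1) × 183 = 475.80.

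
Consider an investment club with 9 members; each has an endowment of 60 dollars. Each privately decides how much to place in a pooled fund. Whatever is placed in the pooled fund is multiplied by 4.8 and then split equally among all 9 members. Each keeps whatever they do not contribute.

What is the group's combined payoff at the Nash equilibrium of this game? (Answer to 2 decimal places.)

Each contributed unit returns 4.8/9 = 0.5333 to its contributor — below 1 — so contributing 0 is dominant for every player. At the Nash equilibrium everyone keeps their 60, and the group total is 9 × 60 = 540.

540.00 dollars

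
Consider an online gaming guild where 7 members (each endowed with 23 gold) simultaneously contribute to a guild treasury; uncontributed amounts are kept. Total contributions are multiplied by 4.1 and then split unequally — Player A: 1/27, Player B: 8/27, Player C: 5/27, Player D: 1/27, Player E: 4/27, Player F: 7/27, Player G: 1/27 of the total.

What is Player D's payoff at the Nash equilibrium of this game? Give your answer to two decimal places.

A player with share s gets back 4.1·s per unit contributed, so full contribution is dominant for anyone with s > 1/4.1 = 0.2439 and zero contribution is dominant for anyone below.
The shares above 0.2439 belong to Player B and Player F, contributing 23 each; the remaining 5 contribute 0. Total contributed: 46.
Player D keeps 23 and receives 4.1 × 46 × 1/27 = 6.99 from the guild treasury, for a payoff of 29.99.

29.99 gold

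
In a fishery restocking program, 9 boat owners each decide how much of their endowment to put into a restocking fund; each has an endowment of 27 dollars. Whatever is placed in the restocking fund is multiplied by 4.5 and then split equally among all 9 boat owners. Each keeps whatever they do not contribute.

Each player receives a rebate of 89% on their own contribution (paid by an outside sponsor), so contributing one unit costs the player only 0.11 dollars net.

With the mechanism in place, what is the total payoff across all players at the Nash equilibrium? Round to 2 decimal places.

The effective private return per unit is now (4.5/9) / 0.11 = 4.5455 > 1, so every player's dominant strategy flips to full contribution.
So the Nash equilibrium is full contribution by all 9; the group earns 9 × (27 × 0.89 + 4.5 × 27) = 1309.77.

1309.77 dollars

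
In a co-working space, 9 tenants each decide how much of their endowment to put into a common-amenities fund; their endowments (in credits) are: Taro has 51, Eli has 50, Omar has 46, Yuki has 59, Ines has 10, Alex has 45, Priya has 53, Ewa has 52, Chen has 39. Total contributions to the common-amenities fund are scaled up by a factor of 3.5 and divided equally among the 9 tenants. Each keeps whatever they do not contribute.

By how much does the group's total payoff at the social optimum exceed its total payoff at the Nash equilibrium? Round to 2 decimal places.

The private return per contributed unit is 3.5/9 = 0.3889 < 1 for every player regardless of endowment, so the Nash equilibrium is zero contribution and the group total is Σ E_j = 51 + 50 + 46 + 59 + 10 + 45 + 53 + 52 + 39 = 405.
Each contributed unit returns 3.500 to the group, so the social optimum is full contribution by everyone: group total = 3.500 × 405 = 1417.50.
Efficiency loss = (3.500 − 1) × 405 = 1012.50.

1012.50 credits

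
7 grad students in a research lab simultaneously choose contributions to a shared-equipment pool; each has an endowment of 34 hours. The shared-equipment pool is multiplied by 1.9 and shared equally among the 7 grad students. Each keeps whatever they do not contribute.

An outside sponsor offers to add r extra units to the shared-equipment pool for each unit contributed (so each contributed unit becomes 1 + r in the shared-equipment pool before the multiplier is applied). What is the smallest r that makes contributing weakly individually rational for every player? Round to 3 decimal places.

2.684

With matching at rate r, one contributed unit becomes (1 + r) in the shared-equipment pool and returns 1.9 × (1 + r) / 7 to the contributor.
Setting this equal to 1: 1 + r = 7/1.9 = 3.6842.
So the minimum matching rate is r = 3.6842 − 1 = 2.684.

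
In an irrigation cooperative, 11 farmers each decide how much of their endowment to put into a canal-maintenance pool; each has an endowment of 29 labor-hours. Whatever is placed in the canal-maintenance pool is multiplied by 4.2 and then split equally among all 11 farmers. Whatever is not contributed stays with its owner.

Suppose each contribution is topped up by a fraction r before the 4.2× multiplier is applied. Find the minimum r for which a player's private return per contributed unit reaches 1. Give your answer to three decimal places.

1.619

With matching at rate r, one contributed unit becomes (1 + r) in the canal-maintenance pool and returns 4.2 × (1 + r) / 11 to the contributor.
Setting this equal to 1: 1 + r = 11/4.2 = 2.6190.
So the minimum matching rate is r = 2.6190 − 1 = 1.619.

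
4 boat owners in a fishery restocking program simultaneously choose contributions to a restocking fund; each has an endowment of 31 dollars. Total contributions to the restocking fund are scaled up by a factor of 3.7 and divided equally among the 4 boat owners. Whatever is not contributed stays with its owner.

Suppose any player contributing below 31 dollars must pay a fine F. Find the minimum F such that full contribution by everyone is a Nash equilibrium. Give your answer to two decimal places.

2.33 dollars

Given the others contribute fully, the best deviation is to contribute 0 (any partial contribution still incurs the fine and gives up units whose private return 0.9250 is below 1).
Deviating from 31 to 0 saves 31 dollars but forfeits the deviator's share of the drop in the restocking fund: 3.7/4 × 31 = 28.67.
So the deviation gain is 31 − 28.67 = 2.33, and the fine must be at least 2.33 dollars to wipe it out.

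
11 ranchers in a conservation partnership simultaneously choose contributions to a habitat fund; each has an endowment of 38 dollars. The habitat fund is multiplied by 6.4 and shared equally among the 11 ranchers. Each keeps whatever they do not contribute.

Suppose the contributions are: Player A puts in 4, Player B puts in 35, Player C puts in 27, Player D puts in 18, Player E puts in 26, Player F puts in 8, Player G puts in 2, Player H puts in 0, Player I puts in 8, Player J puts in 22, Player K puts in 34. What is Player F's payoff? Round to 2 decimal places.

Total contributed: 4 + 35 + 27 + 18 + 26 + 8 + 2 + 0 + 8 + 22 + 34 = 184.
Each receives 6.4 × 184 / 11 = 107.05 from the habitat fund.
Player F keeps 38 − 8 = 30, so Player F's payoff is 30 + 107.05 = 137.05.

137.05 dollars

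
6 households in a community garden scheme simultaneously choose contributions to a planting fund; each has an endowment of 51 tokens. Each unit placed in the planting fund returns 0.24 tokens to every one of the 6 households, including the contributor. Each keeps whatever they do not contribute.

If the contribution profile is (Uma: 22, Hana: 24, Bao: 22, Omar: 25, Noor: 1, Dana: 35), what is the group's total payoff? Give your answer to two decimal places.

362.76 tokens

Total contributed: 22 + 24 + 22 + 25 + 1 + 35 = 129; total kept: 6 × 51 − 129 = 177.
The planting fund pays out 0.24 × 6 × 129 = 185.76 in aggregate.
Group total = 177 + 185.76 = 362.76.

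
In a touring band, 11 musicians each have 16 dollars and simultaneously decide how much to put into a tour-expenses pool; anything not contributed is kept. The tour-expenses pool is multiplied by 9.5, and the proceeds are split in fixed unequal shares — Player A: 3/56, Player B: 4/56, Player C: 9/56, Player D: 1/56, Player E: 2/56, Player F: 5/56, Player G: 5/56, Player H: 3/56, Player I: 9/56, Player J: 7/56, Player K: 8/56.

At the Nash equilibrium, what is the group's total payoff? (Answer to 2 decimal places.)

720.00 dollars

Each unit j contributes comes back to j as 9.5 × (j's share), so j prefers to contribute only if that share exceeds 1/9.5 = 0.1053; otherwise keeping the unit dominates.
Player C, Player I, Player J and Player K are above the threshold, contributing 16 each; the remaining 7 contribute 0. Total contributed: 64.
The tour-expenses pool pays out 9.5 × 64 = 608.00 in total (split across the unequal shares, but the aggregate is all that matters for the group sum).
The 7 free-riders keep 16 each, adding 112. Group total = 112 + 608.00 = 720.00.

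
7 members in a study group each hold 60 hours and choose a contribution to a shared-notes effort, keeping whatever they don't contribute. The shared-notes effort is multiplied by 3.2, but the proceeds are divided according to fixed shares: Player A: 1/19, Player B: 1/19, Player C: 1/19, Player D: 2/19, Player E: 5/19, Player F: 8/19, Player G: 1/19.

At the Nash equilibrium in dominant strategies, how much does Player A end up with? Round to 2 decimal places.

For player j, contributing a unit is worthwhile iff 3.2 × (j's share) ≥ 1, i.e. iff j's share is at least 0.3125.
Only Player F (8/19) clears that bar, contributing 60; the remaining 6 contribute 0. Total contributed: 60.
Player A keeps 60 and receives 3.2 × 60 × 1/19 = 10.11 from the shared-notes effort, for a payoff of 70.11.

70.11 hours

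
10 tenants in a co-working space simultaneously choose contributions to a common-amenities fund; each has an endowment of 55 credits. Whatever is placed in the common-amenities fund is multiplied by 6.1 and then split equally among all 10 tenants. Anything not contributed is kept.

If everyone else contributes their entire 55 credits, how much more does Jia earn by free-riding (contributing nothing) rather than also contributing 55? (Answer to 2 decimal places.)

Switching from a contribution of 55 to 0 lets Jia keep an extra 55 credits, but lowers the common-amenities fund by 55, which costs Jia their own share of that drop: 6.1/10 × 55 = 33.55.
Net gain = 55 − 33.55 = 21.45. The private return per contributed unit (0.6100) is below 1, so free-riding is indeed the best response regardless of what the others do.

21.45 credits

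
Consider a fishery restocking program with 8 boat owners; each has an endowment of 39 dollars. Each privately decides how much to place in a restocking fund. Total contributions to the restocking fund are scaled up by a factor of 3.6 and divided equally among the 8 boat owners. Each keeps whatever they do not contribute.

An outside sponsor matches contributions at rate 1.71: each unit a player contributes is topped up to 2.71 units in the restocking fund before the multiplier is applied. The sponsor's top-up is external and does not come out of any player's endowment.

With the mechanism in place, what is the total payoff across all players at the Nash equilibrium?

3043.87 dollars

The effective private return per unit is now 3.6 × 2.71 / 8 = 1.2195 > 1, so every player's dominant strategy flips to full contribution.
At the Nash equilibrium everyone contributes 39. Group total payoff = 3.6 × 2.71 × 312 = 3043.87.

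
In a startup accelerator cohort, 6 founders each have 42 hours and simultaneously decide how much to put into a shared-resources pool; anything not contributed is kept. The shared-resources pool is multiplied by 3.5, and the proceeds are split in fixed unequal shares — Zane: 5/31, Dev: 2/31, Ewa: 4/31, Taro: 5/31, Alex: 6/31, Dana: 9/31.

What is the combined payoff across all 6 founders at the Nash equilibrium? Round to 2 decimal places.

For player j, contributing a unit is worthwhile iff 3.5 × (j's share) ≥ 1, i.e. iff j's share is at least 0.2857.
Dana alone (share 9/31) is above the threshold, contributing 42; the remaining 5 contribute 0. Total contributed: 42.
The shared-resources pool pays out 3.5 × 42 = 147.00 in total (split across the unequal shares, but the aggregate is all that matters for the group sum).
The 5 free-riders keep 42 each, adding 210. Group total = 210 + 147.00 = 357.00.

357.00 hours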